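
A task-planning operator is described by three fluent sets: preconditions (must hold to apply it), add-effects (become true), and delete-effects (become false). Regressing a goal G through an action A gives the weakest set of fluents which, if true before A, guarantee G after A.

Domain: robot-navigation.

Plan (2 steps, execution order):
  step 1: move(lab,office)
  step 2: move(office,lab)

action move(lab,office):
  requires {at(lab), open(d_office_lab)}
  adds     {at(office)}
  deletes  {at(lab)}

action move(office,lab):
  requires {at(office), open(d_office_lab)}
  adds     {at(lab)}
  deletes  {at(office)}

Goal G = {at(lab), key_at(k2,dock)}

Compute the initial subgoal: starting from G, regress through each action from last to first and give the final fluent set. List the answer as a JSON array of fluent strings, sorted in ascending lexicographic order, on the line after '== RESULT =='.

Regress step by step:
  through step 2 (move(office,lab)): drop {at(lab)}, keep {key_at(k2,dock)}, require {at(office), open(d_office_lab)}
    → {at(office), key_at(k2,dock), open(d_office_lab)}
  through step 1 (move(lab,office)): drop {at(office)}, keep {key_at(k2,dock), open(d_office_lab)}, require {at(lab), open(d_office_lab)}
    → {at(lab), key_at(k2,dock), open(d_office_lab)}

== RESULT ==
["at(lab)", "key_at(k2,dock)", "open(d_office_lab)"]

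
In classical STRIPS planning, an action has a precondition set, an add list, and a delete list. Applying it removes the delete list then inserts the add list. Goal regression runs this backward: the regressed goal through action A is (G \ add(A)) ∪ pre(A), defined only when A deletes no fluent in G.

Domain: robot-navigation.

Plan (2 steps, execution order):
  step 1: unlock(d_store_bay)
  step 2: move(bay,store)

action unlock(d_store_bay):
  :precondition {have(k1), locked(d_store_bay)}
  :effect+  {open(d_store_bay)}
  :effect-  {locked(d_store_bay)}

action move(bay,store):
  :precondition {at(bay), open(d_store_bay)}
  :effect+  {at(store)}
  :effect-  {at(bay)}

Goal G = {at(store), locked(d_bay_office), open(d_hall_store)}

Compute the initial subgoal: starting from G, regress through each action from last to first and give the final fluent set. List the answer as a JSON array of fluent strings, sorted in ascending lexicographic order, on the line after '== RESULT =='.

Regress step by step:
  through step 2 (move(bay,store)): drop {at(store)}, keep {locked(d_bay_office), open(d_hall_store)}, require {at(bay), open(d_store_bay)}
    → {at(bay), locked(d_bay_office), open(d_hall_store), open(d_store_bay)}
  through step 1 (unlock(d_store_bay)): drop {open(d_store_bay)}, keep {at(bay), locked(d_bay_office), open(d_hall_store)}, require {have(k1), locked(d_store_bay)}
    → {at(bay), have(k1), locked(d_bay_office), locked(d_store_bay), open(d_hall_store)}

== RESULT ==
["at(bay)", "have(k1)", "locked(d_bay_office)", "locked(d_store_bay)", "open(d_hall_store)"]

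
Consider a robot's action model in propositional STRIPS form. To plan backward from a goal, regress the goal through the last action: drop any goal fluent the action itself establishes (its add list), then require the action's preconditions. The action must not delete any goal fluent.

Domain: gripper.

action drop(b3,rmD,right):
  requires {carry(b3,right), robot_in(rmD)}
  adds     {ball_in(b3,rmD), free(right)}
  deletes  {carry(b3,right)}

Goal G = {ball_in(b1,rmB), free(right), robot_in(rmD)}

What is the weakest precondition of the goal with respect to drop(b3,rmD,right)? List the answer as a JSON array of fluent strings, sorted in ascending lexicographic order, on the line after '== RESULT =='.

Compute (G \ add) ∪ pre:
  G ∩ del = {}  (empty — regression defined)
  G \ add = {ball_in(b1,rmB), free(right), robot_in(rmD)} \ {ball_in(b3,rmD), free(right)} = {ball_in(b1,rmB), robot_in(rmD)}
  ∪ pre   = {ball_in(b1,rmB), robot_in(rmD)} ∪ {carry(b3,right), robot_in(rmD)}
          = {ball_in(b1,rmB), carry(b3,right), robot_in(rmD)}

== RESULT ==
["ball_in(b1,rmB)", "carry(b3,right)", "robot_in(rmD)"]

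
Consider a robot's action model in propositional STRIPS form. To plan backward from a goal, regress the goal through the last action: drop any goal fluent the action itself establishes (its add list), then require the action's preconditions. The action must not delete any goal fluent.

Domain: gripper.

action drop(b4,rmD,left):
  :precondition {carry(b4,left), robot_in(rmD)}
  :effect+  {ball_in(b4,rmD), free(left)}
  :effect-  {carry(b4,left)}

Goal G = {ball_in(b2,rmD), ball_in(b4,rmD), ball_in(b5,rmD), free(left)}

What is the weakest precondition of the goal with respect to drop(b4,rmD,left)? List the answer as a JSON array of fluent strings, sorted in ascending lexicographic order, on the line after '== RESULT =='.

Compute (G \ add) ∪ pre:
  G ∩ del = {}  (empty — regression defined)
  G \ add = {ball_in(b2,rmD), ball_in(b4,rmD), ball_in(b5,rmD), free(left)} \ {ball_in(b4,rmD), free(left)} = {ball_in(b2,rmD), ball_in(b5,rmD)}
  ∪ pre   = {ball_in(b2,rmD), ball_in(b5,rmD)} ∪ {carry(b4,left), robot_in(rmD)}
          = {ball_in(b2,rmD), ball_in(b5,rmD), carry(b4,left), robot_in(rmD)}

== RESULT ==
["ball_in(b2,rmD)", "ball_in(b5,rmD)", "carry(b4,left)", "robot_in(rmD)"]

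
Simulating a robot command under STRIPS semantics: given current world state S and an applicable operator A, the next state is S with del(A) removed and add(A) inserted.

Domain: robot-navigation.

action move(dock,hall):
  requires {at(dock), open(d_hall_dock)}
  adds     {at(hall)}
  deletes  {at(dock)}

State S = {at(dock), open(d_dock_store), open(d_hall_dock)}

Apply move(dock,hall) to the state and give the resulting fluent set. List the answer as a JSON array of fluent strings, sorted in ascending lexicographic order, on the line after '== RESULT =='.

Progress:
  pre ⊆ S: {at(dock), open(d_hall_dock)} ⊆ S  — applicable
  S \ del = {open(d_dock_store), open(d_hall_dock)}
  ∪ add   = {at(hall), open(d_dock_store), open(d_hall_dock)}

== RESULT ==
["at(hall)", "open(d_dock_store)", "open(d_hall_dock)"]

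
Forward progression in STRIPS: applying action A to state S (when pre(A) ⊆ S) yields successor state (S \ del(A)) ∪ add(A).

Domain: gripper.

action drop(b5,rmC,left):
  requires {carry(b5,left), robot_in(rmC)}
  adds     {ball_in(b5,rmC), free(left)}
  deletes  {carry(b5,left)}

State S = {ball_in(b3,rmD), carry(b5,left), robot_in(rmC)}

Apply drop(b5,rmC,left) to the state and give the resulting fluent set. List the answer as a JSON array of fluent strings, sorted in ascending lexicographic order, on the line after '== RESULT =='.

Compute (S \ del) ∪ add:
  pre ⊆ S: {carry(b5,left), robot_in(rmC)} ⊆ S  — applicable
  S \ del = {ball_in(b3,rmD), robot_in(rmC)}
  ∪ add   = {ball_in(b3,rmD), ball_in(b5,rmC), free(left), robot_in(rmC)}

== RESULT ==
["ball_in(b3,rmD)", "ball_in(b5,rmC)", "free(left)", "robot_in(rmC)"]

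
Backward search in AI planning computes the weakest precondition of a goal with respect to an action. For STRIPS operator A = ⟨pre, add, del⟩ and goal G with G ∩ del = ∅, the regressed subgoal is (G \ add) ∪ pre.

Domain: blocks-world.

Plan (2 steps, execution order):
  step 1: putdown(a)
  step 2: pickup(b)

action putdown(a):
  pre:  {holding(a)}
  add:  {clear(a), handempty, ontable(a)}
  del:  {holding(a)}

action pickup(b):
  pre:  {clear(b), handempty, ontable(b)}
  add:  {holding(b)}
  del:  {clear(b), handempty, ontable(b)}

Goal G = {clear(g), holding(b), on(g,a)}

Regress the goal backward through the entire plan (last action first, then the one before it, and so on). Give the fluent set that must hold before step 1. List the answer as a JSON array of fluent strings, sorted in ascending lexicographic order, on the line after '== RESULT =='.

Regress step by step:
  through step 2 (pickup(b)): drop {holding(b)}, keep {clear(g), on(g,a)}, require {clear(b), handempty, ontable(b)}
    → {clear(b), clear(g), handempty, on(g,a), ontable(b)}
  through step 1 (putdown(a)): drop {handempty}, keep {clear(b), clear(g), on(g,a), ontable(b)}, require {holding(a)}
    → {clear(b), clear(g), holding(a), on(g,a), ontable(b)}

== RESULT ==
["clear(b)", "clear(g)", "holding(a)", "on(g,a)", "ontable(b)"]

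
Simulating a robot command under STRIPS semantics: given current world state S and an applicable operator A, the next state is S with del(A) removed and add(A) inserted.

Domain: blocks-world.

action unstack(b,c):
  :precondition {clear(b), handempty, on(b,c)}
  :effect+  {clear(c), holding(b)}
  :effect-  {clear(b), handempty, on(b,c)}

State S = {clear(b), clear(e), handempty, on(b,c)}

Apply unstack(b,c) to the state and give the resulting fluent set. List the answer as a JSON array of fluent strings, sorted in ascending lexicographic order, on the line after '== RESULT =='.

Compute (S \ del) ∪ add:
  pre ⊆ S: {clear(b), handempty, on(b,c)} ⊆ S  — applicable
  S \ del = {clear(e)}
  ∪ add   = {clear(c), clear(e), holding(b)}

== RESULT ==
["clear(c)", "clear(e)", "holding(b)"]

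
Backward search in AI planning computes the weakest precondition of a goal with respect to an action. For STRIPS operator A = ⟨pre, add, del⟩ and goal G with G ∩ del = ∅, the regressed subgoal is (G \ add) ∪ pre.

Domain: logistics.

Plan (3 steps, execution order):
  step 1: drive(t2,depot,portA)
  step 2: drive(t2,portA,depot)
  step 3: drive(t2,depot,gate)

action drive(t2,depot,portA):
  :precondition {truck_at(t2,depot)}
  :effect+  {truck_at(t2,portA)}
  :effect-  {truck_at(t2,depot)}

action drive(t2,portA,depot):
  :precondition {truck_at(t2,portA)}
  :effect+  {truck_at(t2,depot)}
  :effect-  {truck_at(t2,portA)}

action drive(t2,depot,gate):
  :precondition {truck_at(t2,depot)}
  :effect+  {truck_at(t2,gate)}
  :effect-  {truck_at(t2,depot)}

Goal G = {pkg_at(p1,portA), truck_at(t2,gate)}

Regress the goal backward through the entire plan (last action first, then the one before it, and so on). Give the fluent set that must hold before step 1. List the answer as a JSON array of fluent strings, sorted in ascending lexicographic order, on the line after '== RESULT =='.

Work backward from the goal:
  through step 3 (drive(t2,depot,gate)): drop {truck_at(t2,gate)}, keep {pkg_at(p1,portA)}, require {truck_at(t2,depot)}
    → {pkg_at(p1,portA), truck_at(t2,depot)}
  through step 2 (drive(t2,portA,depot)): drop {truck_at(t2,depot)}, keep {pkg_at(p1,portA)}, require {truck_at(t2,portA)}
    → {pkg_at(p1,portA), truck_at(t2,portA)}
  through step 1 (drive(t2,depot,portA)): drop {truck_at(t2,portA)}, keep {pkg_at(p1,portA)}, require {truck_at(t2,depot)}
    → {pkg_at(p1,portA), truck_at(t2,depot)}

== RESULT ==
["pkg_at(p1,portA)", "truck_at(t2,depot)"]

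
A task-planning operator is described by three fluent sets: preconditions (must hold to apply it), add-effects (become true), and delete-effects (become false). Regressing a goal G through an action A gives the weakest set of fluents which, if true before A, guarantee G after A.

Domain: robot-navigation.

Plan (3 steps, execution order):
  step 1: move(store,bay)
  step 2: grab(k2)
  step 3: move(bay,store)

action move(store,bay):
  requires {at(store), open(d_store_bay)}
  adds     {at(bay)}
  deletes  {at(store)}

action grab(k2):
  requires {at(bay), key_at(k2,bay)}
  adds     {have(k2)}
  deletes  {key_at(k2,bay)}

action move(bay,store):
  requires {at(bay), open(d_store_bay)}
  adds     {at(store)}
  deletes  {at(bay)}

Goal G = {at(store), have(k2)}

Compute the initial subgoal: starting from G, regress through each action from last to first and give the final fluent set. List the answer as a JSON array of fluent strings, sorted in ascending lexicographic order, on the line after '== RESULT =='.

Work backward from the goal:
  through step 3 (move(bay,store)): drop {at(store)}, keep {have(k2)}, require {at(bay), open(d_store_bay)}
    → {at(bay), have(k2), open(d_store_bay)}
  through step 2 (grab(k2)): drop {have(k2)}, keep {at(bay), open(d_store_bay)}, require {at(bay), key_at(k2,bay)}
    → {at(bay), key_at(k2,bay), open(d_store_bay)}
  through step 1 (move(store,bay)): drop {at(bay)}, keep {key_at(k2,bay), open(d_store_bay)}, require {at(store), open(d_store_bay)}
    → {at(store), key_at(k2,bay), open(d_store_bay)}

== RESULT ==
["at(store)", "key_at(k2,bay)", "open(d_store_bay)"]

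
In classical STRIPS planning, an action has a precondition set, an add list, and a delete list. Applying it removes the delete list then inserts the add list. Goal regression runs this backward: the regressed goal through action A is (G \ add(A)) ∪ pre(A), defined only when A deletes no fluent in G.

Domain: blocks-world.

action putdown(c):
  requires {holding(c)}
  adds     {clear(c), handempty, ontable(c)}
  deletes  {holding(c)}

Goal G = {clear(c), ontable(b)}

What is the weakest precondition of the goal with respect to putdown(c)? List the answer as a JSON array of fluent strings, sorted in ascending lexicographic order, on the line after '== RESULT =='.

Regress:
  G ∩ del = {}  (empty — regression defined)
  G \ add = {clear(c), ontable(b)} \ {clear(c), handempty, ontable(c)} = {ontable(b)}
  ∪ pre   = {ontable(b)} ∪ {holding(c)}
          = {holding(c), ontable(b)}

== RESULT ==
["holding(c)", "ontable(b)"]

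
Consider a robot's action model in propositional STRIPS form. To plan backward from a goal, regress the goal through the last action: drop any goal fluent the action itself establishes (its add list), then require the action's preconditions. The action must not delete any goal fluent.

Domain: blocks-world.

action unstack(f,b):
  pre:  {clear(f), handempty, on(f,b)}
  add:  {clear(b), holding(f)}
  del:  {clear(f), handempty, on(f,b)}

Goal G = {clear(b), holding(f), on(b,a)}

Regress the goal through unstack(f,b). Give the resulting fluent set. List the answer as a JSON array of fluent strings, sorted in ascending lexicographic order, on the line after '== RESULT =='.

Regress:
  G ∩ del = {}  (empty — regression defined)
  G \ add = {clear(b), holding(f), on(b,a)} \ {clear(b), holding(f)} = {on(b,a)}
  ∪ pre   = {on(b,a)} ∪ {clear(f), handempty, on(f,b)}
          = {clear(f), handempty, on(b,a), on(f,b)}

== RESULT ==
["clear(f)", "handempty", "on(b,a)", "on(f,b)"]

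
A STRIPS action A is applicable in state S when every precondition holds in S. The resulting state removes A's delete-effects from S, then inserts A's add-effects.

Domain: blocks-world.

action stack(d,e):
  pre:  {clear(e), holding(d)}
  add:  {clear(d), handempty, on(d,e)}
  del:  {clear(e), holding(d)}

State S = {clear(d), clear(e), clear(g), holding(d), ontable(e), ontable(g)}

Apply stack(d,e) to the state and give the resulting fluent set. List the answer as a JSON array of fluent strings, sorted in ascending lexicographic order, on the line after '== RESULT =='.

Progress:
  pre ⊆ S: {clear(e), holding(d)} ⊆ S  — applicable
  S \ del = {clear(d), clear(g), ontable(e), ontable(g)}
  ∪ add   = {clear(d), clear(g), handempty, on(d,e), ontable(e), ontable(g)}

== RESULT ==
["clear(d)", "clear(g)", "handempty", "on(d,e)", "ontable(e)", "ontable(g)"]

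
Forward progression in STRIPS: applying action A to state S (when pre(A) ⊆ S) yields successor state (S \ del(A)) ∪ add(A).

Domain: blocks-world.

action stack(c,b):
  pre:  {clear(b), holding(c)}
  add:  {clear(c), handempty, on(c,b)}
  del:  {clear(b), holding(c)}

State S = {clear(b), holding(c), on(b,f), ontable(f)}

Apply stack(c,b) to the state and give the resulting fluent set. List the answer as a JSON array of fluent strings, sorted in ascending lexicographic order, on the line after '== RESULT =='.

Progress:
  pre ⊆ S: {clear(b), holding(c)} ⊆ S  — applicable
  S \ del = {on(b,f), ontable(f)}
  ∪ add   = {clear(c), handempty, on(b,f), on(c,b), ontable(f)}

== RESULT ==
["clear(c)", "handempty", "on(b,f)", "on(c,b)", "ontable(f)"]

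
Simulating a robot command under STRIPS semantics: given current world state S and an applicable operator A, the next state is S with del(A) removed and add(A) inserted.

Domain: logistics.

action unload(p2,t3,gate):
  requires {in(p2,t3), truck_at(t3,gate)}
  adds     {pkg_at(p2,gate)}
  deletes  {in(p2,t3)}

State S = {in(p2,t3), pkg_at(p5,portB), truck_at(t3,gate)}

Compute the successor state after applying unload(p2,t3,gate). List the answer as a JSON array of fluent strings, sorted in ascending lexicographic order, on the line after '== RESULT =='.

Compute (S \ del) ∪ add:
  pre ⊆ S: {in(p2,t3), truck_at(t3,gate)} ⊆ S  — applicable
  S \ del = {pkg_at(p5,portB), truck_at(t3,gate)}
  ∪ add   = {pkg_at(p2,gate), pkg_at(p5,portB), truck_at(t3,gate)}

== RESULT ==
["pkg_at(p2,gate)", "pkg_at(p5,portB)", "truck_at(t3,gate)"]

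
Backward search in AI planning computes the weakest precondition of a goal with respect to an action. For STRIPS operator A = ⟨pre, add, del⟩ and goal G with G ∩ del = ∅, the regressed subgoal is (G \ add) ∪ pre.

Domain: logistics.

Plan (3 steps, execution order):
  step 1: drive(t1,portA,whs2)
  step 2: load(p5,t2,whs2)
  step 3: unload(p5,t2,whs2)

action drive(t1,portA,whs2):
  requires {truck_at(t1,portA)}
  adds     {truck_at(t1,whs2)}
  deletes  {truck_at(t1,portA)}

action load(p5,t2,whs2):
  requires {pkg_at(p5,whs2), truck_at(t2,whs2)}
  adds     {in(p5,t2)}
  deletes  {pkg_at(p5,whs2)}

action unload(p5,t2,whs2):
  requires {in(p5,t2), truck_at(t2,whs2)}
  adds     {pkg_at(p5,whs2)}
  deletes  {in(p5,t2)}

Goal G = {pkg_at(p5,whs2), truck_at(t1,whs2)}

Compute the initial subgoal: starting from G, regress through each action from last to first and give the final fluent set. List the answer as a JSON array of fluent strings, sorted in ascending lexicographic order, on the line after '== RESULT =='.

Regress step by step:
  through step 3 (unload(p5,t2,whs2)): drop {pkg_at(p5,whs2)}, keep {truck_at(t1,whs2)}, require {in(p5,t2), truck_at(t2,whs2)}
    → {in(p5,t2), truck_at(t1,whs2), truck_at(t2,whs2)}
  through step 2 (load(p5,t2,whs2)): drop {in(p5,t2)}, keep {truck_at(t1,whs2), truck_at(t2,whs2)}, require {pkg_at(p5,whs2), truck_at(t2,whs2)}
    → {pkg_at(p5,whs2), truck_at(t1,whs2), truck_at(t2,whs2)}
  through step 1 (drive(t1,portA,whs2)): drop {truck_at(t1,whs2)}, keep {pkg_at(p5,whs2), truck_at(t2,whs2)}, require {truck_at(t1,portA)}
    → {pkg_at(p5,whs2), truck_at(t1,portA), truck_at(t2,whs2)}

== RESULT ==
["pkg_at(p5,whs2)", "truck_at(t1,portA)", "truck_at(t2,whs2)"]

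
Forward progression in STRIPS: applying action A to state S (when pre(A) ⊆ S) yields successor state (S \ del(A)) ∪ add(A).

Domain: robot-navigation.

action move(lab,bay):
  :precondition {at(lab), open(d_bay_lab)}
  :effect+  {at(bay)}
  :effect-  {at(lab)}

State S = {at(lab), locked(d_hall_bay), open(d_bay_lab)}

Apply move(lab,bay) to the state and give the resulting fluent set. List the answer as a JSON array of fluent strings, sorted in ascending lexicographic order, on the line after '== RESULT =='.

Progress:
  pre ⊆ S: {at(lab), open(d_bay_lab)} ⊆ S  — applicable
  S \ del = {locked(d_hall_bay), open(d_bay_lab)}
  ∪ add   = {at(bay), locked(d_hall_bay), open(d_bay_lab)}

== RESULT ==
["at(bay)", "locked(d_hall_bay)", "open(d_bay_lab)"]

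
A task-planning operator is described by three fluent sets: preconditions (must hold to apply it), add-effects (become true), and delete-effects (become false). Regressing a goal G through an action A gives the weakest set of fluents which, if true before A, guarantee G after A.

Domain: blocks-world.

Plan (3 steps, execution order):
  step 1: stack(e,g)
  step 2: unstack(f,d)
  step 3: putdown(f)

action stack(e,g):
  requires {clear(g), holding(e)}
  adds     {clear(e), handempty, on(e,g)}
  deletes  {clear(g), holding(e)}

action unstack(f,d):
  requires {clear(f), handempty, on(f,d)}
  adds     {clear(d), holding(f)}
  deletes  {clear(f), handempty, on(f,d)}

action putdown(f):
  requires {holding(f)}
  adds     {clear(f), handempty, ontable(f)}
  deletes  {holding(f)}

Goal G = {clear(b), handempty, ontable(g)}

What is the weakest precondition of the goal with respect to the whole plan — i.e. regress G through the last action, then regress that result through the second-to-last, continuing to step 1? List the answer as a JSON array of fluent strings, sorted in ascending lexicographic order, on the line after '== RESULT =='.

Regress step by step:
  through step 3 (putdown(f)): drop {handempty}, keep {clear(b), ontable(g)}, require {holding(f)}
    → {clear(b), holding(f), ontable(g)}
  through step 2 (unstack(f,d)): drop {holding(f)}, keep {clear(b), ontable(g)}, require {clear(f), handempty, on(f,d)}
    → {clear(b), clear(f), handempty, on(f,d), ontable(g)}
  through step 1 (stack(e,g)): drop {handempty}, keep {clear(b), clear(f), on(f,d), ontable(g)}, require {clear(g), holding(e)}
    → {clear(b), clear(f), clear(g), holding(e), on(f,d), ontable(g)}

== RESULT ==
["clear(b)", "clear(f)", "clear(g)", "holding(e)", "on(f,d)", "ontable(g)"]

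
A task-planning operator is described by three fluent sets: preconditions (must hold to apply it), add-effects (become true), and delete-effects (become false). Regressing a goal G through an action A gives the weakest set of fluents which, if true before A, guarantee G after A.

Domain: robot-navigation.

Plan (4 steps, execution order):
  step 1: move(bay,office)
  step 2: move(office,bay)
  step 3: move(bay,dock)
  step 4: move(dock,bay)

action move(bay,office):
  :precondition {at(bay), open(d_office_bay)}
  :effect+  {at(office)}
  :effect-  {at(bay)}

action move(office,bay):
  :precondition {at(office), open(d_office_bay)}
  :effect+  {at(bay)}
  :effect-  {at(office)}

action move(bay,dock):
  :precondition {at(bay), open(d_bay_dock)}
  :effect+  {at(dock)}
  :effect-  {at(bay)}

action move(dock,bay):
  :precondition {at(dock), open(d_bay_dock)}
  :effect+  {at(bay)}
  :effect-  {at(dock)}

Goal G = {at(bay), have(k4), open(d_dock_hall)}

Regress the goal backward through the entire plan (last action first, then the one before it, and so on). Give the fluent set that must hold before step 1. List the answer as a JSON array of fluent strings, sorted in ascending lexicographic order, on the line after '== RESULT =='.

Work backward from the goal:
  through step 4 (move(dock,bay)): drop {at(bay)}, keep {have(k4), open(d_dock_hall)}, require {at(dock), open(d_bay_dock)}
    → {at(dock), have(k4), open(d_bay_dock), open(d_dock_hall)}
  through step 3 (move(bay,dock)): drop {at(dock)}, keep {have(k4), open(d_bay_dock), open(d_dock_hall)}, require {at(bay), open(d_bay_dock)}
    → {at(bay), have(k4), open(d_bay_dock), open(d_dock_hall)}
  through step 2 (move(office,bay)): drop {at(bay)}, keep {have(k4), open(d_bay_dock), open(d_dock_hall)}, require {at(office), open(d_office_bay)}
    → {at(office), have(k4), open(d_bay_dock), open(d_dock_hall), open(d_office_bay)}
  through step 1 (move(bay,office)): drop {at(office)}, keep {have(k4), open(d_bay_dock), open(d_dock_hall), open(d_office_bay)}, require {at(bay), open(d_office_bay)}
    → {at(bay), have(k4), open(d_bay_dock), open(d_dock_hall), open(d_office_bay)}

== RESULT ==
["at(bay)", "have(k4)", "open(d_bay_dock)", "open(d_dock_hall)", "open(d_office_bay)"]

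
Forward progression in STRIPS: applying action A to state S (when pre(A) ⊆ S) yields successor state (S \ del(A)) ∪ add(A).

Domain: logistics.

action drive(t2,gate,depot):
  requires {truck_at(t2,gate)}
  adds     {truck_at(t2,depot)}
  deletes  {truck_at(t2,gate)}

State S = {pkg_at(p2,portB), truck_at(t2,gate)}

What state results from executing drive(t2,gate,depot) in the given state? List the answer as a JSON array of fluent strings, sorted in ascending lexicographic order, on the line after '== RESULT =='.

Progress:
  pre ⊆ S: {truck_at(t2,gate)} ⊆ S  — applicable
  S \ del = {pkg_at(p2,portB)}
  ∪ add   = {pkg_at(p2,portB), truck_at(t2,depot)}

== RESULT ==
["pkg_at(p2,portB)", "truck_at(t2,depot)"]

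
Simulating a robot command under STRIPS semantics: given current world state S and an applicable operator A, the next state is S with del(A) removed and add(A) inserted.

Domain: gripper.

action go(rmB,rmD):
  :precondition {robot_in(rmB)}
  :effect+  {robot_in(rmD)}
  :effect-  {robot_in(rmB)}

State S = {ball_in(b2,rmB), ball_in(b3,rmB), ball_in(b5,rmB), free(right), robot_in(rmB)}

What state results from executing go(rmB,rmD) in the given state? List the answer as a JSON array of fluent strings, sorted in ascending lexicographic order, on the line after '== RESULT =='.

Progress:
  pre ⊆ S: {robot_in(rmB)} ⊆ S  — applicable
  S \ del = {ball_in(b2,rmB), ball_in(b3,rmB), ball_in(b5,rmB), free(right)}
  ∪ add   = {ball_in(b2,rmB), ball_in(b3,rmB), ball_in(b5,rmB), free(right), robot_in(rmD)}

== RESULT ==
["ball_in(b2,rmB)", "ball_in(b3,rmB)", "ball_in(b5,rmB)", "free(right)", "robot_in(rmD)"]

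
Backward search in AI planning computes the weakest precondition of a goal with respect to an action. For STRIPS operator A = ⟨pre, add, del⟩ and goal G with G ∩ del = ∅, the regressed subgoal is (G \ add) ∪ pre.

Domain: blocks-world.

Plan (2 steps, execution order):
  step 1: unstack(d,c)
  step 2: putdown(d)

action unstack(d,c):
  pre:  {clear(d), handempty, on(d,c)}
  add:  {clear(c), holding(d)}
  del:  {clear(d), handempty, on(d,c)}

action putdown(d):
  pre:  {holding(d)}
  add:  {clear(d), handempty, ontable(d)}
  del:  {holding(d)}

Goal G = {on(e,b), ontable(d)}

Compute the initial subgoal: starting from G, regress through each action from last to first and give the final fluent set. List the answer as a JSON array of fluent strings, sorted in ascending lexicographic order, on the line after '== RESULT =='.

Work backward from the goal:
  through step 2 (putdown(d)): drop {ontable(d)}, keep {on(e,b)}, require {holding(d)}
    → {holding(d), on(e,b)}
  through step 1 (unstack(d,c)): drop {holding(d)}, keep {on(e,b)}, require {clear(d), handempty, on(d,c)}
    → {clear(d), handempty, on(d,c), on(e,b)}

== RESULT ==
["clear(d)", "handempty", "on(d,c)", "on(e,b)"]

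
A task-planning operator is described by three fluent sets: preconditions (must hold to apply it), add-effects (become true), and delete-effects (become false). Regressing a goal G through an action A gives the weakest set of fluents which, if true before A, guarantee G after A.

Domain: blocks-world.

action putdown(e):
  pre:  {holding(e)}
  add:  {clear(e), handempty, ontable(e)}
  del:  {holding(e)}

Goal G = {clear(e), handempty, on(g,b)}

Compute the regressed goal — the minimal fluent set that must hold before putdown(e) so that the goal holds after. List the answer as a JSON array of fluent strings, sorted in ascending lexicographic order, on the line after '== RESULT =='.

Regress:
  G ∩ del = {}  (empty — regression defined)
  G \ add = {clear(e), handempty, on(g,b)} \ {clear(e), handempty, ontable(e)} = {on(g,b)}
  ∪ pre   = {on(g,b)} ∪ {holding(e)}
          = {holding(e), on(g,b)}

== RESULT ==
["holding(e)", "on(g,b)"]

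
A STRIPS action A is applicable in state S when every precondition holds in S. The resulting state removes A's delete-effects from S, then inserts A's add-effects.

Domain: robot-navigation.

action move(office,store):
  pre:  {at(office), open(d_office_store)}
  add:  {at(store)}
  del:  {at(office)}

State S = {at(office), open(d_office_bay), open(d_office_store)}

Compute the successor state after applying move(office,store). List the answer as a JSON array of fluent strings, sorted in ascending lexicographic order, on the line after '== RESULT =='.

Compute (S \ del) ∪ add:
  pre ⊆ S: {at(office), open(d_office_store)} ⊆ S  — applicable
  S \ del = {open(d_office_bay), open(d_office_store)}
  ∪ add   = {at(store), open(d_office_bay), open(d_office_store)}

== RESULT ==
["at(store)", "open(d_office_bay)", "open(d_office_store)"]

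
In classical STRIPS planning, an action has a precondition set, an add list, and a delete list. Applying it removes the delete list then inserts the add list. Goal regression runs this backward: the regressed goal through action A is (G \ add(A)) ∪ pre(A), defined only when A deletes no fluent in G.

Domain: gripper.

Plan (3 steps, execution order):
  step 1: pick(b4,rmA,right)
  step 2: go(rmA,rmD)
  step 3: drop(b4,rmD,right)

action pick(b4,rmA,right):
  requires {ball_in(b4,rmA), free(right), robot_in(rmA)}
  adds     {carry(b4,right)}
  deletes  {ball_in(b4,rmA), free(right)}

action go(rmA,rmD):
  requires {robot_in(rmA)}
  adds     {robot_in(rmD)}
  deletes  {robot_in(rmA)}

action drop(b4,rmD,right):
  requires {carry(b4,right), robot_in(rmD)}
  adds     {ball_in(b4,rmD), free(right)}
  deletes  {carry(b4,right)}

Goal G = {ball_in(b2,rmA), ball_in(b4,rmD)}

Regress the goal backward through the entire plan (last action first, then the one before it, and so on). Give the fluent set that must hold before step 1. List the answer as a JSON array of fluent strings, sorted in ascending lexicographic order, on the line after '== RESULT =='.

Regress step by step:
  through step 3 (drop(b4,rmD,right)): drop {ball_in(b4,rmD)}, keep {ball_in(b2,rmA)}, require {carry(b4,right), robot_in(rmD)}
    → {ball_in(b2,rmA), carry(b4,right), robot_in(rmD)}
  through step 2 (go(rmA,rmD)): drop {robot_in(rmD)}, keep {ball_in(b2,rmA), carry(b4,right)}, require {robot_in(rmA)}
    → {ball_in(b2,rmA), carry(b4,right), robot_in(rmA)}
  through step 1 (pick(b4,rmA,right)): drop {carry(b4,right)}, keep {ball_in(b2,rmA), robot_in(rmA)}, require {ball_in(b4,rmA), free(right), robot_in(rmA)}
    → {ball_in(b2,rmA), ball_in(b4,rmA), free(right), robot_in(rmA)}

== RESULT ==
["ball_in(b2,rmA)", "ball_in(b4,rmA)", "free(right)", "robot_in(rmA)"]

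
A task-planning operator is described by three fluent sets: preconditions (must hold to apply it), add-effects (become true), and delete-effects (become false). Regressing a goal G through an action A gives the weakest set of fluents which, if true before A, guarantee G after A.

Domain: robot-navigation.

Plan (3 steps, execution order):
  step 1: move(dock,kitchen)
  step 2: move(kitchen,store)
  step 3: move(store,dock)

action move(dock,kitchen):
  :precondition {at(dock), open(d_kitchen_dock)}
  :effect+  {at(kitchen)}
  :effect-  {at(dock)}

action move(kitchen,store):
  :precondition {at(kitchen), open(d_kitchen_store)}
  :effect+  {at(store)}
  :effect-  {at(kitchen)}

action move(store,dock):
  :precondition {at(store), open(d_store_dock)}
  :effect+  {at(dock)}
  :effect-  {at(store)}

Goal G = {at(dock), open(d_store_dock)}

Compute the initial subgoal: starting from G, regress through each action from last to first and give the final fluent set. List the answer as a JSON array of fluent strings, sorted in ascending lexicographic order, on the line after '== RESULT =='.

Work backward from the goal:
  through step 3 (move(store,dock)): drop {at(dock)}, keep {open(d_store_dock)}, require {at(store), open(d_store_dock)}
    → {at(store), open(d_store_dock)}
  through step 2 (move(kitchen,store)): drop {at(store)}, keep {open(d_store_dock)}, require {at(kitchen), open(d_kitchen_store)}
    → {at(kitchen), open(d_kitchen_store), open(d_store_dock)}
  through step 1 (move(dock,kitchen)): drop {at(kitchen)}, keep {open(d_kitchen_store), open(d_store_dock)}, require {at(dock), open(d_kitchen_dock)}
    → {at(dock), open(d_kitchen_dock), open(d_kitchen_store), open(d_store_dock)}

== RESULT ==
["at(dock)", "open(d_kitchen_dock)", "open(d_kitchen_store)", "open(d_store_dock)"]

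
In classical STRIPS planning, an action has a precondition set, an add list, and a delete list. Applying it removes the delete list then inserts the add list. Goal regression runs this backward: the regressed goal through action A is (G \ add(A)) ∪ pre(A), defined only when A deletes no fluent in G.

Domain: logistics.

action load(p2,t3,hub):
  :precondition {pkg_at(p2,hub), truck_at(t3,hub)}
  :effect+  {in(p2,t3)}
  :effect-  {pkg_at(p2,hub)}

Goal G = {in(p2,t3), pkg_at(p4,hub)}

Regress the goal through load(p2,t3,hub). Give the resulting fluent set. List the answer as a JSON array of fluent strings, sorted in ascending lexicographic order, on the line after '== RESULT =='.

Regress:
  G ∩ del = {}  (empty — regression defined)
  G \ add = {in(p2,t3), pkg_at(p4,hub)} \ {in(p2,t3)} = {pkg_at(p4,hub)}
  ∪ pre   = {pkg_at(p4,hub)} ∪ {pkg_at(p2,hub), truck_at(t3,hub)}
          = {pkg_at(p2,hub), pkg_at(p4,hub), truck_at(t3,hub)}

== RESULT ==
["pkg_at(p2,hub)", "pkg_at(p4,hub)", "truck_at(t3,hub)"]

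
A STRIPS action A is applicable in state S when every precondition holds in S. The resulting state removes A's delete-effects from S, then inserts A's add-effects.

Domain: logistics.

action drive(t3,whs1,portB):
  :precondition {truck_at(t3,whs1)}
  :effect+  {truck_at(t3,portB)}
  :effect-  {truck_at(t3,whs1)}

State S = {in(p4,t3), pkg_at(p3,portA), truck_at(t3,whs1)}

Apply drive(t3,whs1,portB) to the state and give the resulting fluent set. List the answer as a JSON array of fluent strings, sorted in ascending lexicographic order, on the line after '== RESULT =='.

Compute (S \ del) ∪ add:
  pre ⊆ S: {truck_at(t3,whs1)} ⊆ S  — applicable
  S \ del = {in(p4,t3), pkg_at(p3,portA)}
  ∪ add   = {in(p4,t3), pkg_at(p3,portA), truck_at(t3,portB)}

== RESULT ==
["in(p4,t3)", "pkg_at(p3,portA)", "truck_at(t3,portB)"]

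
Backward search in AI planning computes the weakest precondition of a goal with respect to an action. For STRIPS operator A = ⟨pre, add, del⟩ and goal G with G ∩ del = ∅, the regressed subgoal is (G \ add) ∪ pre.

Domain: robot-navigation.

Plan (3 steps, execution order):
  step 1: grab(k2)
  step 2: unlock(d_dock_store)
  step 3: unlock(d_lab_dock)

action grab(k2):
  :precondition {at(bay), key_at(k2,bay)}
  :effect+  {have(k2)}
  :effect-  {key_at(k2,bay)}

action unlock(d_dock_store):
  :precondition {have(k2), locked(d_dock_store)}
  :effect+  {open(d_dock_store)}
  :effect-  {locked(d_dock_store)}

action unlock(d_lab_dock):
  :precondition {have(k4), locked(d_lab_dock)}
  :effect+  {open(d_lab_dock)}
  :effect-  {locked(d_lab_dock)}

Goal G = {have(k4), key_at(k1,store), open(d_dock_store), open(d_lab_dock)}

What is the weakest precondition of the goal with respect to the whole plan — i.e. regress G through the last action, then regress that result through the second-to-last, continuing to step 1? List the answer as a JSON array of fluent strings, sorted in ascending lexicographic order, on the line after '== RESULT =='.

Regress step by step:
  through step 3 (unlock(d_lab_dock)): drop {open(d_lab_dock)}, keep {have(k4), key_at(k1,store), open(d_dock_store)}, require {have(k4), locked(d_lab_dock)}
    → {have(k4), key_at(k1,store), locked(d_lab_dock), open(d_dock_store)}
  through step 2 (unlock(d_dock_store)): drop {open(d_dock_store)}, keep {have(k4), key_at(k1,store), locked(d_lab_dock)}, require {have(k2), locked(d_dock_store)}
    → {have(k2), have(k4), key_at(k1,store), locked(d_dock_store), locked(d_lab_dock)}
  through step 1 (grab(k2)): drop {have(k2)}, keep {have(k4), key_at(k1,store), locked(d_dock_store), locked(d_lab_dock)}, require {at(bay), key_at(k2,bay)}
    → {at(bay), have(k4), key_at(k1,store), key_at(k2,bay), locked(d_dock_store), locked(d_lab_dock)}

== RESULT ==
["at(bay)", "have(k4)", "key_at(k1,store)", "key_at(k2,bay)", "locked(d_dock_store)", "locked(d_lab_dock)"]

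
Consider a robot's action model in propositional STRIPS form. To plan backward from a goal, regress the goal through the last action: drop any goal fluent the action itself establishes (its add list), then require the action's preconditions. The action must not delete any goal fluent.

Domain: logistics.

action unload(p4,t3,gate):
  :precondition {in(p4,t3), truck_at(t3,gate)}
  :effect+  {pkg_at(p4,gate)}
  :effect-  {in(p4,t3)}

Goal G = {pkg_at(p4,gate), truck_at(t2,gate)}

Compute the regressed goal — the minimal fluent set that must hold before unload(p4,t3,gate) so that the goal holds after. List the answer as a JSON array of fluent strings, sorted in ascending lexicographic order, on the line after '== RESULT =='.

Compute (G \ add) ∪ pre:
  G ∩ del = {}  (empty — regression defined)
  G \ add = {pkg_at(p4,gate), truck_at(t2,gate)} \ {pkg_at(p4,gate)} = {truck_at(t2,gate)}
  ∪ pre   = {truck_at(t2,gate)} ∪ {in(p4,t3), truck_at(t3,gate)}
          = {in(p4,t3), truck_at(t2,gate), truck_at(t3,gate)}

== RESULT ==
["in(p4,t3)", "truck_at(t2,gate)", "truck_at(t3,gate)"]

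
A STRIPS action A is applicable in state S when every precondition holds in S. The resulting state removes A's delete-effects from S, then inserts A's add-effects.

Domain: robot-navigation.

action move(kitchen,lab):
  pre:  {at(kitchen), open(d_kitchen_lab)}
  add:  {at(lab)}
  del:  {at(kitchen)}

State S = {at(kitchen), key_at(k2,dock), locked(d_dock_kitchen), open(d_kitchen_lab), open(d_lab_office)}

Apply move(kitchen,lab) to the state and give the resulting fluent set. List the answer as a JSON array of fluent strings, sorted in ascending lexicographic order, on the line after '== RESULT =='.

Compute (S \ del) ∪ add:
  pre ⊆ S: {at(kitchen), open(d_kitchen_lab)} ⊆ S  — applicable
  S \ del = {key_at(k2,dock), locked(d_dock_kitchen), open(d_kitchen_lab), open(d_lab_office)}
  ∪ add   = {at(lab), key_at(k2,dock), locked(d_dock_kitchen), open(d_kitchen_lab), open(d_lab_office)}

== RESULT ==
["at(lab)", "key_at(k2,dock)", "locked(d_dock_kitchen)", "open(d_kitchen_lab)", "open(d_lab_office)"]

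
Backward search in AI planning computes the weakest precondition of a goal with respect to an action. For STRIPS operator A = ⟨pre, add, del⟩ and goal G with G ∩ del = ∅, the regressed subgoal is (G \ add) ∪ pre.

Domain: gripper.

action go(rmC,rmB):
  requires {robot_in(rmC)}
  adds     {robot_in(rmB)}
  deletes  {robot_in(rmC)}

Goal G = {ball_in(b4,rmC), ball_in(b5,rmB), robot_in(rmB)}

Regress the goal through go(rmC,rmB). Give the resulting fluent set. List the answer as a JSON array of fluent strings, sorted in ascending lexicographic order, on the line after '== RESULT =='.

Compute (G \ add) ∪ pre:
  G ∩ del = {}  (empty — regression defined)
  G \ add = {ball_in(b4,rmC), ball_in(b5,rmB), robot_in(rmB)} \ {robot_in(rmB)} = {ball_in(b4,rmC), ball_in(b5,rmB)}
  ∪ pre   = {ball_in(b4,rmC), ball_in(b5,rmB)} ∪ {robot_in(rmC)}
          = {ball_in(b4,rmC), ball_in(b5,rmB), robot_in(rmC)}

== RESULT ==
["ball_in(b4,rmC)", "ball_in(b5,rmB)", "robot_in(rmC)"]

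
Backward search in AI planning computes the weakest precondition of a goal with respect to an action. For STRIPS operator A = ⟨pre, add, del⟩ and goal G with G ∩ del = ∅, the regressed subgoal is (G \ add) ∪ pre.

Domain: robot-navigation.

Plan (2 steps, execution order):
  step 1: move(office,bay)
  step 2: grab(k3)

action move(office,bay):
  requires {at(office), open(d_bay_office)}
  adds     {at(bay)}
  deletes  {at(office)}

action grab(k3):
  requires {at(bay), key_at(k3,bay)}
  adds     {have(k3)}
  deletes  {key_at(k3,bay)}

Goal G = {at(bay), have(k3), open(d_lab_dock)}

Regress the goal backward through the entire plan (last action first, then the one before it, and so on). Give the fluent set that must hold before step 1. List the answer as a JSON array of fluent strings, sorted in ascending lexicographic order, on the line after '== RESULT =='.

Work backward from the goal:
  through step 2 (grab(k3)): drop {have(k3)}, keep {at(bay), open(d_lab_dock)}, require {at(bay), key_at(k3,bay)}
    → {at(bay), key_at(k3,bay), open(d_lab_dock)}
  through step 1 (move(office,bay)): drop {at(bay)}, keep {key_at(k3,bay), open(d_lab_dock)}, require {at(office), open(d_bay_office)}
    → {at(office), key_at(k3,bay), open(d_bay_office), open(d_lab_dock)}

== RESULT ==
["at(office)", "key_at(k3,bay)", "open(d_bay_office)", "open(d_lab_dock)"]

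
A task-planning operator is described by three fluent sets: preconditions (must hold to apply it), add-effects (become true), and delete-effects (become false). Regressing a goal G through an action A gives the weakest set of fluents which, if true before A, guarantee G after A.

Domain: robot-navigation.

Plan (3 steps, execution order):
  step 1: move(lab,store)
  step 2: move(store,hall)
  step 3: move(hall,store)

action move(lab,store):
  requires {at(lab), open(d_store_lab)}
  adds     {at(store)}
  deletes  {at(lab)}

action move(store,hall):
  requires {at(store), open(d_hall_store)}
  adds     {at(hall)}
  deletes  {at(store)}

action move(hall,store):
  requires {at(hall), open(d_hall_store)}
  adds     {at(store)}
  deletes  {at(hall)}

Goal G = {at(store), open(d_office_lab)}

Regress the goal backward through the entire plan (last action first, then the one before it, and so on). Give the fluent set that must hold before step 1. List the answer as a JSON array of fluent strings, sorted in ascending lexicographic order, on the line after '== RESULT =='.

Regress step by step:
  through step 3 (move(hall,store)): drop {at(store)}, keep {open(d_office_lab)}, require {at(hall), open(d_hall_store)}
    → {at(hall), open(d_hall_store), open(d_office_lab)}
  through step 2 (move(store,hall)): drop {at(hall)}, keep {open(d_hall_store), open(d_office_lab)}, require {at(store), open(d_hall_store)}
    → {at(store), open(d_hall_store), open(d_office_lab)}
  through step 1 (move(lab,store)): drop {at(store)}, keep {open(d_hall_store), open(d_office_lab)}, require {at(lab), open(d_store_lab)}
    → {at(lab), open(d_hall_store), open(d_office_lab), open(d_store_lab)}

== RESULT ==
["at(lab)", "open(d_hall_store)", "open(d_office_lab)", "open(d_store_lab)"]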